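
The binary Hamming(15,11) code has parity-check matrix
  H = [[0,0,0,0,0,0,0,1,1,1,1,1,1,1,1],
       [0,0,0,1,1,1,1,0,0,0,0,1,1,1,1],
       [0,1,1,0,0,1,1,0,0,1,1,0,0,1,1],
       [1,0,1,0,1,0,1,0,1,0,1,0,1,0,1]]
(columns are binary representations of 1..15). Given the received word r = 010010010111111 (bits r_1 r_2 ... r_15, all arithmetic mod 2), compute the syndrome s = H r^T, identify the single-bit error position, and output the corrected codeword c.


s = (1, 1, 1, 0)^T, error position = 14, corrected codeword c = 010010010111101

Compute s = H r^T mod 2 one row at a time:
  s_1 = 1 + 0 + 1 + 1 + 1 + 1 + 1 + 1 = 7 ≡ 1 (mod 2).
  s_2 = 0 + 1 + 0 + 0 + 1 + 1 + 1 + 1 = 5 ≡ 1 (mod 2).
  s_3 = 1 + 0 + 0 + 0 + 1 + 1 + 1 + 1 = 5 ≡ 1 (mod 2).
  s_4 = 0 + 0 + 1 + 0 + 0 + 1 + 1 + 1 = 4 ≡ 0 (mod 2).
s = (1, 1, 1, 0)^T — this equals column 14 of H (binary 1110), so error is at position 14.
Correct: flip bit 14 of r = 010010010111111 to get c = 010010010111101.


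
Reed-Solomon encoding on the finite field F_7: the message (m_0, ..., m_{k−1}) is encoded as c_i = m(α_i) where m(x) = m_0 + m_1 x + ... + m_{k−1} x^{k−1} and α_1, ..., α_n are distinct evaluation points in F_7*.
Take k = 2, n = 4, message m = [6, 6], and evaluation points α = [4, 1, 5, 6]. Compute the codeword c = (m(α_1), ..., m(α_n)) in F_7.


c = [2, 5, 1, 0]

Message polynomial: m(x) = 6 + 6·x (mod 7).
For each evaluation point α_i, compute m(α_i) mod 7:
  α_1 = 4: Horner steps 6 → 2, so m(4) = 2.
  α_2 = 1: Horner steps 6 → 5, so m(1) = 5.
  α_3 = 5: Horner steps 6 → 1, so m(5) = 1.
  α_4 = 6: Horner steps 6 → 0, so m(6) = 0.
Codeword c = [2, 5, 1, 0] ∈ F_7^4.


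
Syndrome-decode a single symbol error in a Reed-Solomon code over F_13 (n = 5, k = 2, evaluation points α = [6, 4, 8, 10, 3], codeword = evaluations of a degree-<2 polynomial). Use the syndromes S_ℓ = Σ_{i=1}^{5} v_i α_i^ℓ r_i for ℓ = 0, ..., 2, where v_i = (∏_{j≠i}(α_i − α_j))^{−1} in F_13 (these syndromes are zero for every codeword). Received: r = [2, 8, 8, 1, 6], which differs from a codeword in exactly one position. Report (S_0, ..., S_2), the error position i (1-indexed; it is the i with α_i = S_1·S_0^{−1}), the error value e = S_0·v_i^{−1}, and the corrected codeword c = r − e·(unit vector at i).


S = (3, 12, 9), error at position 2, error magnitude e = 12, c = [2, 9, 8, 1, 6].

Step 1: column multipliers v_i = (∏_{j≠i}(α_i − α_j))^{−1} mod 13.
  i = 1 (α = 6): (6−4)(6−8)(6−10)(6−3) = 2·(−2)·(−4)·3 = 48 ≡ 9, so v_1 = 9^{−1} = 3 (mod 13).
  i = 2 (α = 4): (4−6)(4−8)(4−10)(4−3) = (−2)·(−4)·(−6)·1 = −48 ≡ 4, so v_2 = 4^{−1} = 10 (mod 13).
  i = 3 (α = 8): (8−6)(8−4)(8−10)(8−3) = 2·4·(−2)·5 = −80 ≡ 11, so v_3 = 11^{−1} = 6 (mod 13).
  i = 4 (α = 10): (10−6)(10−4)(10−8)(10−3) = 4·6·2·7 = 336 ≡ 11, so v_4 = 11^{−1} = 6 (mod 13).
  i = 5 (α = 3): (3−6)(3−4)(3−8)(3−10) = (−3)·(−1)·(−5)·(−7) = 105 ≡ 1, so v_5 = 1^{−1} = 1 (mod 13).
  v = [3, 10, 6, 6, 1].
Step 2: syndromes of r = [2, 8, 8, 1, 6] (all sums mod 13).
  S_0 = Σ v_i r_i = 3·2 + 10·8 + 6·8 + 6·1 + 1·6 = 146 ≡ 3.
  S_1 = Σ v_i α_i r_i = 3·6·2 + 10·4·8 + 6·8·8 + 6·10·1 + 1·3·6 = 818 ≡ 12.
  α_i^2 mod 13 = [10, 3, 12, 9, 9].
  S_2 = Σ v_i α_i^2 r_i = 3·10·2 + 10·3·8 + 6·12·8 + 6·9·1 + 1·9·6 = 984 ≡ 9.
  S = (3, 12, 9) ≠ 0, so r is not a codeword (an error is present).
Step 3: locate the error. For a single error e at position i, S_ℓ = v_i·e·α_i^ℓ, so α_err = S_1/S_0.
  S_0^{−1} = 3^{−1} = 9 (mod 13), so α_err = 12·9 = 108 ≡ 4 = α_2. Error position i = 2.
  Consistency check: S_2/S_1 = 9·12 = 108 ≡ 4 = α_err ✓ (single-error assumption holds).
Step 4: error magnitude e = S_0/v_2 = S_0·∏_{j≠2}(α_2 − α_j) = 3·4 = 12 ≡ 12 (mod 13).
Step 5: correct position 2: c_2 = r_2 − e = 8 − 12 ≡ 9 (mod 13). Hence c = [2, 9, 8, 1, 6].
  Check: interpolating c through the α_i gives m(x) = 10 + 3·x (degree < 2) with m(α_i) = c_i for every i, so c is indeed a codeword.


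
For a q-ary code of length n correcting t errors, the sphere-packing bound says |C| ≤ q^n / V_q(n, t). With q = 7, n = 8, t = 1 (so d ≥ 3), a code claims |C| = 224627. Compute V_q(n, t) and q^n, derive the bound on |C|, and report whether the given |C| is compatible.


V_q(n, t) = 49, q^n = 5764801, Hamming bound = 117649, |C| = 224627 > bound (violated).

Step 1: Compute V_q(n, t) = Σ_{j=0}^1 C(n, j) (q−1)^j.
  j = 0: C(8,0)·(6)^0 = 1·1 = 1.
  j = 1: C(8,1)·(6)^1 = 8·6 = 48.
  V_q(n, t) = 1 + 48 = 49.
Step 2: q^n = 7^8 = 5764801.
Step 3: Hamming bound ⌊q^n / V_q(n,t)⌋ = ⌊5764801/49⌋ = 117649.
Step 4: Compare |C| = 224627 to 117649: violated.
The claimed |C| lies above the Hamming bound, so no 7-ary code of length 8 with d ≥ 3 can have 224627 codewords.


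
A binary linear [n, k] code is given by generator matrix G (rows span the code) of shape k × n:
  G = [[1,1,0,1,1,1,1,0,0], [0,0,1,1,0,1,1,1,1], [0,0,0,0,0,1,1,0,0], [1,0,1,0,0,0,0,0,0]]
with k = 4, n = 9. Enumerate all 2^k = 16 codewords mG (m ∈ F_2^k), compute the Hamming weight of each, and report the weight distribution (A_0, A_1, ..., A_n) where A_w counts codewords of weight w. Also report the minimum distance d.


Weight distribution: A_0 = 1, A_2 = 2, A_4 = 6, A_6 = 6, A_8 = 1. Minimum distance d = 2.

Enumerate all 2^4 = 16 messages m ∈ F_2^4.
For each, compute codeword c = mG in F_2^9, then tally its weight.
  m = 0000 → c = 000000000, weight = 0.
  m = 1000 → c = 110111100, weight = 6.
  m = 0100 → c = 001101111, weight = 6.
  m = 1100 → c = 111010011, weight = 6.
  m = 0010 → c = 000001100, weight = 2.
  m = 1010 → c = 110110000, weight = 4.
  m = 0110 → c = 001100011, weight = 4.
  m = 1110 → c = 111011111, weight = 8.
  m = 0001 → c = 101000000, weight = 2.
  m = 1001 → c = 011111100, weight = 6.
  m = 0101 → c = 100101111, weight = 6.
  m = 1101 → c = 010010011, weight = 4.
  m = 0011 → c = 101001100, weight = 4.
  m = 1011 → c = 011110000, weight = 4.
  m = 0111 → c = 100100011, weight = 4.
  m = 1111 → c = 010011111, weight = 6.
Tally weights:
  weight 0: 1 codewords.
  weight 2: 2 codewords.
  weight 4: 6 codewords.
  weight 6: 6 codewords.
  weight 8: 1 codewords.
Minimum distance d = smallest w > 0 with A_w > 0 = 2.
Sanity: Σ A_w = 16 = 2^4 = 16 ✓.


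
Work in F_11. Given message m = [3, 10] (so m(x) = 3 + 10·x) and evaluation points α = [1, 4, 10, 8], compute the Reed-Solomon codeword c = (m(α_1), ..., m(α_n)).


c = [2, 10, 4, 6]

Message polynomial: m(x) = 3 + 10·x (mod 11).
For each evaluation point α_i, compute m(α_i) mod 11:
  α_1 = 1: Horner steps 10 → 2, so m(1) = 2.
  α_2 = 4: Horner steps 10 → 10, so m(4) = 10.
  α_3 = 10: Horner steps 10 → 4, so m(10) = 4.
  α_4 = 8: Horner steps 10 → 6, so m(8) = 6.
Codeword c = [2, 10, 4, 6] ∈ F_11^4.


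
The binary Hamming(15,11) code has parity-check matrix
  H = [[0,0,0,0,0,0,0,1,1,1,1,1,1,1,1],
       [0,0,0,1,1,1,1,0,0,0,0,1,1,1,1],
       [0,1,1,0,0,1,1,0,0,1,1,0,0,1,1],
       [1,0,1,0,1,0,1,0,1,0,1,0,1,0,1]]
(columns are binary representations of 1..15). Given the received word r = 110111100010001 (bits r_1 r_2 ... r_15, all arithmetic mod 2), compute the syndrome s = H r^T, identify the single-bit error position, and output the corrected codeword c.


s = (0, 1, 1, 1)^T, error position = 7, corrected codeword c = 110111000010001

Compute s = H r^T mod 2 one row at a time:
  s_1 = 0 + 0 + 0 + 1 + 0 + 0 + 0 + 1 = 2 ≡ 0 (mod 2).
  s_2 = 1 + 1 + 1 + 1 + 0 + 0 + 0 + 1 = 5 ≡ 1 (mod 2).
  s_3 = 1 + 0 + 1 + 1 + 0 + 1 + 0 + 1 = 5 ≡ 1 (mod 2).
  s_4 = 1 + 0 + 1 + 1 + 0 + 1 + 0 + 1 = 5 ≡ 1 (mod 2).
s = (0, 1, 1, 1)^T — this equals column 7 of H (binary 0111), so error is at position 7.
Correct: flip bit 7 of r = 110111100010001 to get c = 110111000010001.


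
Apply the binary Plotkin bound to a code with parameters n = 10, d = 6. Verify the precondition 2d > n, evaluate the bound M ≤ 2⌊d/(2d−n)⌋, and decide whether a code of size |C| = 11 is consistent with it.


Plotkin bound M ≤ 6; given |C| = 11 > bound (violated).

Check applicability: 2d = 12, n = 10.
2d − n = 2 > 0, so Plotkin applies.
Compute d/(2d−n) = 6/2 ≈ 3.0000.
⌊d/(2d−n)⌋ = 3.
Plotkin bound: M ≤ 2·3 = 6.
Given |C| = 11, check: VIOLATED.
This |C| is above the Plotkin bound, so no binary code with n = 10, d = 6 and 11 codewords exists.


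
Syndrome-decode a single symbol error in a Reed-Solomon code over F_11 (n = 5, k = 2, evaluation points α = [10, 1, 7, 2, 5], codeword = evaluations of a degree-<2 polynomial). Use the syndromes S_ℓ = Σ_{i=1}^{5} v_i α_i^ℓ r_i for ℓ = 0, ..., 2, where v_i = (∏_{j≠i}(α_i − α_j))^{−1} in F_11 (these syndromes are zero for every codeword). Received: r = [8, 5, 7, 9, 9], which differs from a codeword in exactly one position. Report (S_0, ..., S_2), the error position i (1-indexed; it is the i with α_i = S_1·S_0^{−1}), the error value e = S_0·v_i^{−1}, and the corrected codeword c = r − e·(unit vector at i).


S = (1, 5, 3), error at position 5, error magnitude e = 10, c = [8, 5, 7, 9, 10].

Step 1: column multipliers v_i = (∏_{j≠i}(α_i − α_j))^{−1} mod 11.
  i = 1 (α = 10): (10−1)(10−7)(10−2)(10−5) = 9·3·8·5 = 1080 ≡ 2, so v_1 = 2^{−1} = 6 (mod 11).
  i = 2 (α = 1): (1−10)(1−7)(1−2)(1−5) = (−9)·(−6)·(−1)·(−4) = 216 ≡ 7, so v_2 = 7^{−1} = 8 (mod 11).
  i = 3 (α = 7): (7−10)(7−1)(7−2)(7−5) = (−3)·6·5·2 = −180 ≡ 7, so v_3 = 7^{−1} = 8 (mod 11).
  i = 4 (α = 2): (2−10)(2−1)(2−7)(2−5) = (−8)·1·(−5)·(−3) = −120 ≡ 1, so v_4 = 1^{−1} = 1 (mod 11).
  i = 5 (α = 5): (5−10)(5−1)(5−7)(5−2) = (−5)·4·(−2)·3 = 120 ≡ 10, so v_5 = 10^{−1} = 10 (mod 11).
  v = [6, 8, 8, 1, 10].
Step 2: syndromes of r = [8, 5, 7, 9, 9] (all sums mod 11).
  S_0 = Σ v_i r_i = 6·8 + 8·5 + 8·7 + 1·9 + 10·9 = 243 ≡ 1.
  S_1 = Σ v_i α_i r_i = 6·10·8 + 8·1·5 + 8·7·7 + 1·2·9 + 10·5·9 = 1380 ≡ 5.
  α_i^2 mod 11 = [1, 1, 5, 4, 3].
  S_2 = Σ v_i α_i^2 r_i = 6·1·8 + 8·1·5 + 8·5·7 + 1·4·9 + 10·3·9 = 674 ≡ 3.
  S = (1, 5, 3) ≠ 0, so r is not a codeword (an error is present).
Step 3: locate the error. For a single error e at position i, S_ℓ = v_i·e·α_i^ℓ, so α_err = S_1/S_0.
  S_0^{−1} = 1^{−1} = 1 (mod 11), so α_err = 5·1 = 5 ≡ 5 = α_5. Error position i = 5.
  Consistency check: S_2/S_1 = 3·9 = 27 ≡ 5 = α_err ✓ (single-error assumption holds).
Step 4: error magnitude e = S_0/v_5 = S_0·∏_{j≠5}(α_5 − α_j) = 1·10 = 10 ≡ 10 (mod 11).
Step 5: correct position 5: c_5 = r_5 − e = 9 − 10 ≡ 10 (mod 11). Hence c = [8, 5, 7, 9, 10].
  Check: interpolating c through the α_i gives m(x) = 1 + 4·x (degree < 2) with m(α_i) = c_i for every i, so c is indeed a codeword.


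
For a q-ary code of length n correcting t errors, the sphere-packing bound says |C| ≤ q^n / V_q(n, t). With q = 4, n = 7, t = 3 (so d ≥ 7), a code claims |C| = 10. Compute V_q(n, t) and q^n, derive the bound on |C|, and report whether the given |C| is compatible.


V_q(n, t) = 1156, q^n = 16384, Hamming bound = 14, |C| = 10 ≤ bound (satisfied).

Step 1: Compute V_q(n, t) = Σ_{j=0}^3 C(n, j) (q−1)^j.
  j = 0: C(7,0)·(3)^0 = 1·1 = 1.
  j = 1: C(7,1)·(3)^1 = 7·3 = 21.
  j = 2: C(7,2)·(3)^2 = 21·9 = 189.
  j = 3: C(7,3)·(3)^3 = 35·27 = 945.
  V_q(n, t) = 1 + 21 + 189 + 945 = 1156.
Step 2: q^n = 4^7 = 16384.
Step 3: Hamming bound ⌊q^n / V_q(n,t)⌋ = ⌊16384/1156⌋ = 14.
Step 4: Compare |C| = 10 to 14: satisfied.
The claimed |C| lies below the Hamming bound.


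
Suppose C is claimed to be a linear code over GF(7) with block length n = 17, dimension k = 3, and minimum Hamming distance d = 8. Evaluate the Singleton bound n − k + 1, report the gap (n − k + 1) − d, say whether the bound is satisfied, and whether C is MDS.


Singleton RHS = n − k + 1 = 15, slack = 7, bound satisfied, not MDS.

Singleton bound: d ≤ n − k + 1.
Here n = 17, k = 3, so n − k + 1 = 15.
Given d = 8, check d ≤ 15: YES.
Slack = (n − k + 1) − d = 7.
The code is NOT MDS (slack = 7 > 0).
Description: the claimed parameters are [17, 3, 8]_7; such a code would be non-MDS.


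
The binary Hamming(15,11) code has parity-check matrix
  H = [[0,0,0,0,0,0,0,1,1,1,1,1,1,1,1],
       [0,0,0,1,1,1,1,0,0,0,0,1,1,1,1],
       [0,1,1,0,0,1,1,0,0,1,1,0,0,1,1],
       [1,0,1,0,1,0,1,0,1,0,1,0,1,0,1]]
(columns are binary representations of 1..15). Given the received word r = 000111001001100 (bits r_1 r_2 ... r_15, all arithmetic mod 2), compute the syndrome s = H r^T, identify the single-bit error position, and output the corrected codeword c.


s = (1, 1, 1, 1)^T, error position = 15, corrected codeword c = 000111001001101

Compute s = H r^T mod 2 one row at a time:
  s_1 = 0 + 1 + 0 + 0 + 1 + 1 + 0 + 0 = 3 ≡ 1 (mod 2).
  s_2 = 1 + 1 + 1 + 0 + 1 + 1 + 0 + 0 = 5 ≡ 1 (mod 2).
  s_3 = 0 + 0 + 1 + 0 + 0 + 0 + 0 + 0 = 1 ≡ 1 (mod 2).
  s_4 = 0 + 0 + 1 + 0 + 1 + 0 + 1 + 0 = 3 ≡ 1 (mod 2).
s = (1, 1, 1, 1)^T — this equals column 15 of H (binary 1111), so error is at position 15.
Correct: flip bit 15 of r = 000111001001100 to get c = 000111001001101.


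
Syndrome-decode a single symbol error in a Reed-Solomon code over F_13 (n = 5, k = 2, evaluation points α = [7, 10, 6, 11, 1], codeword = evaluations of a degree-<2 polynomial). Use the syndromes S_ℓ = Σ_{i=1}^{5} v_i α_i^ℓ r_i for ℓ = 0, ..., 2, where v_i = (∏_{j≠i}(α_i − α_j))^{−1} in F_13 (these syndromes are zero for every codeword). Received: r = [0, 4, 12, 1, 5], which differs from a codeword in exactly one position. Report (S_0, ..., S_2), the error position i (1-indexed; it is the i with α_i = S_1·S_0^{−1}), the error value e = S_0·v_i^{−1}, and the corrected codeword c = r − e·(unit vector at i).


S = (12, 7, 3), error at position 3, error magnitude e = 9, c = [0, 4, 3, 1, 5].

Step 1: column multipliers v_i = (∏_{j≠i}(α_i − α_j))^{−1} mod 13.
  i = 1 (α = 7): (7−10)(7−6)(7−11)(7−1) = (−3)·1·(−4)·6 = 72 ≡ 7, so v_1 = 7^{−1} = 2 (mod 13).
  i = 2 (α = 10): (10−7)(10−6)(10−11)(10−1) = 3·4·(−1)·9 = −108 ≡ 9, so v_2 = 9^{−1} = 3 (mod 13).
  i = 3 (α = 6): (6−7)(6−10)(6−11)(6−1) = (−1)·(−4)·(−5)·5 = −100 ≡ 4, so v_3 = 4^{−1} = 10 (mod 13).
  i = 4 (α = 11): (11−7)(11−10)(11−6)(11−1) = 4·1·5·10 = 200 ≡ 5, so v_4 = 5^{−1} = 8 (mod 13).
  i = 5 (α = 1): (1−7)(1−10)(1−6)(1−11) = (−6)·(−9)·(−5)·(−10) = 2700 ≡ 9, so v_5 = 9^{−1} = 3 (mod 13).
  v = [2, 3, 10, 8, 3].
Step 2: syndromes of r = [0, 4, 12, 1, 5] (all sums mod 13).
  S_0 = Σ v_i r_i = 2·0 + 3·4 + 10·12 + 8·1 + 3·5 = 155 ≡ 12.
  S_1 = Σ v_i α_i r_i = 2·7·0 + 3·10·4 + 10·6·12 + 8·11·1 + 3·1·5 = 943 ≡ 7.
  α_i^2 mod 13 = [10, 9, 10, 4, 1].
  S_2 = Σ v_i α_i^2 r_i = 2·10·0 + 3·9·4 + 10·10·12 + 8·4·1 + 3·1·5 = 1355 ≡ 3.
  S = (12, 7, 3) ≠ 0, so r is not a codeword (an error is present).
Step 3: locate the error. For a single error e at position i, S_ℓ = v_i·e·α_i^ℓ, so α_err = S_1/S_0.
  S_0^{−1} = 12^{−1} = 12 (mod 13), so α_err = 7·12 = 84 ≡ 6 = α_3. Error position i = 3.
  Consistency check: S_2/S_1 = 3·2 = 6 ≡ 6 = α_err ✓ (single-error assumption holds).
Step 4: error magnitude e = S_0/v_3 = S_0·∏_{j≠3}(α_3 − α_j) = 12·4 = 48 ≡ 9 (mod 13).
Step 5: correct position 3: c_3 = r_3 − e = 12 − 9 ≡ 3 (mod 13). Hence c = [0, 4, 3, 1, 5].
  Check: interpolating c through the α_i gives m(x) = 8 + 10·x (degree < 2) with m(α_i) = c_i for every i, so c is indeed a codeword.


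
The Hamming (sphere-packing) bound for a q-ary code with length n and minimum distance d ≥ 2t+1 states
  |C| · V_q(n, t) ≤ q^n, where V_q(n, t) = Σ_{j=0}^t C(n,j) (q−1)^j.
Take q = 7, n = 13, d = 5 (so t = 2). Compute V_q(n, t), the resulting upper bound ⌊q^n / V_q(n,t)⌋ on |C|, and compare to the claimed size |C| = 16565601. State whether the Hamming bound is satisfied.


V_q(n, t) = 2887, q^n = 96889010407, Hamming bound = 33560446, |C| = 16565601 ≤ bound (satisfied).

Step 1: Compute V_q(n, t) = Σ_{j=0}^2 C(n, j) (q−1)^j.
  j = 0: C(13,0)·(6)^0 = 1·1 = 1.
  j = 1: C(13,1)·(6)^1 = 13·6 = 78.
  j = 2: C(13,2)·(6)^2 = 78·36 = 2808.
  V_q(n, t) = 1 + 78 + 2808 = 2887.
Step 2: q^n = 7^13 = 96889010407.
Step 3: Hamming bound ⌊q^n / V_q(n,t)⌋ = ⌊96889010407/2887⌋ = 33560446.
Step 4: Compare |C| = 16565601 to 33560446: satisfied.
The claimed |C| lies below the Hamming bound.


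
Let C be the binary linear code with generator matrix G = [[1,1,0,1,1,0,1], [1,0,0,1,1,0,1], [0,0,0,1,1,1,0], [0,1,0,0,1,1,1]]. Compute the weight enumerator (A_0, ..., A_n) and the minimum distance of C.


Weight distribution: A_0 = 1, A_1 = 1, A_2 = 2, A_3 = 6, A_4 = 5, A_5 = 1. Minimum distance d = 1.

Enumerate all 2^4 = 16 messages m ∈ F_2^4.
For each, compute codeword c = mG in F_2^7, then tally its weight.
  m = 0000 → c = 0000000, weight = 0.
  m = 1000 → c = 1101101, weight = 5.
  m = 0100 → c = 1001101, weight = 4.
  m = 1100 → c = 0100000, weight = 1.
  m = 0010 → c = 0001110, weight = 3.
  m = 1010 → c = 1100011, weight = 4.
  m = 0110 → c = 1000011, weight = 3.
  m = 1110 → c = 0101110, weight = 4.
  m = 0001 → c = 0100111, weight = 4.
  m = 1001 → c = 1001010, weight = 3.
  m = 0101 → c = 1101010, weight = 4.
  m = 1101 → c = 0000111, weight = 3.
  m = 0011 → c = 0101001, weight = 3.
  m = 1011 → c = 1000100, weight = 2.
  m = 0111 → c = 1100100, weight = 3.
  m = 1111 → c = 0001001, weight = 2.
Tally weights:
  weight 0: 1 codewords.
  weight 1: 1 codewords.
  weight 2: 2 codewords.
  weight 3: 6 codewords.
  weight 4: 5 codewords.
  weight 5: 1 codewords.
Minimum distance d = smallest w > 0 with A_w > 0 = 1.
Sanity: Σ A_w = 16 = 2^4 = 16 ✓.


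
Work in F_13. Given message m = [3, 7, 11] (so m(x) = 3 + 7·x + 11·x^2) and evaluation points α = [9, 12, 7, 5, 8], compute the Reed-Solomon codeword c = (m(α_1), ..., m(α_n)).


c = [8, 7, 6, 1, 9]

Message polynomial: m(x) = 3 + 7·x + 11·x^2 (mod 13).
For each evaluation point α_i, compute m(α_i) mod 13:
  α_1 = 9: Horner steps 11 → 2 → 8, so m(9) = 8.
  α_2 = 12: Horner steps 11 → 9 → 7, so m(12) = 7.
  α_3 = 7: Horner steps 11 → 6 → 6, so m(7) = 6.
  α_4 = 5: Horner steps 11 → 10 → 1, so m(5) = 1.
  α_5 = 8: Horner steps 11 → 4 → 9, so m(8) = 9.
Codeword c = [8, 7, 6, 1, 9] ∈ F_13^5.


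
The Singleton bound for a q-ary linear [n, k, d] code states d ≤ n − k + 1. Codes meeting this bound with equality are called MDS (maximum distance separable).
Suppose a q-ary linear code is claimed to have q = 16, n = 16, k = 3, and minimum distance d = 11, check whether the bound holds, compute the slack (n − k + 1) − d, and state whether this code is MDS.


Singleton RHS = n − k + 1 = 14, slack = 3, bound satisfied, not MDS.

Singleton bound: d ≤ n − k + 1.
Here n = 16, k = 3, so n − k + 1 = 14.
Given d = 11, check d ≤ 14: YES.
Slack = (n − k + 1) − d = 3.
The code is NOT MDS (slack = 3 > 0).
Description: the claimed parameters are [16, 3, 11]_16; such a code would be non-MDS.


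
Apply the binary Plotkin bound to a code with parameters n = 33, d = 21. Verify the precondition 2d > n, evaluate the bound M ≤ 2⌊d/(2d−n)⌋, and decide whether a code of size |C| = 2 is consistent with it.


Plotkin bound M ≤ 4; given |C| = 2 ≤ bound (satisfied).

Check applicability: 2d = 42, n = 33.
2d − n = 9 > 0, so Plotkin applies.
Compute d/(2d−n) = 21/9 ≈ 2.3333.
⌊d/(2d−n)⌋ = 2.
Plotkin bound: M ≤ 2·2 = 4.
Given |C| = 2, check: satisfied.
This |C| is below the Plotkin bound.


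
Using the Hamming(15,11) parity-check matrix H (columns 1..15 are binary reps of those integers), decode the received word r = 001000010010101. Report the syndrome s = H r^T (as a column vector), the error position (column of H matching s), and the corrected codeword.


s = (0, 0, 1, 0)^T, error position = 2, corrected codeword c = 011000010010101

Compute s = H r^T mod 2 one row at a time:
  s_1 = 1 + 0 + 0 + 1 + 0 + 1 + 0 + 1 = 4 ≡ 0 (mod 2).
  s_2 = 0 + 0 + 0 + 0 + 0 + 1 + 0 + 1 = 2 ≡ 0 (mod 2).
  s_3 = 0 + 1 + 0 + 0 + 0 + 1 + 0 + 1 = 3 ≡ 1 (mod 2).
  s_4 = 0 + 1 + 0 + 0 + 0 + 1 + 1 + 1 = 4 ≡ 0 (mod 2).
s = (0, 0, 1, 0)^T — this equals column 2 of H (binary 0010), so error is at position 2.
Correct: flip bit 2 of r = 001000010010101 to get c = 011000010010101.


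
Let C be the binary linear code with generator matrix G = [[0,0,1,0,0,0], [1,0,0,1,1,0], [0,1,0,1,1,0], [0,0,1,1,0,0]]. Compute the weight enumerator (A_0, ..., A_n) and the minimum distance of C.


Weight distribution: A_0 = 1, A_1 = 2, A_2 = 4, A_3 = 6, A_4 = 3. Minimum distance d = 1.

Enumerate all 2^4 = 16 messages m ∈ F_2^4.
For each, compute codeword c = mG in F_2^6, then tally its weight.
  m = 0000 → c = 000000, weight = 0.
  m = 1000 → c = 001000, weight = 1.
  m = 0100 → c = 100110, weight = 3.
  m = 1100 → c = 101110, weight = 4.
  m = 0010 → c = 010110, weight = 3.
  m = 1010 → c = 011110, weight = 4.
  m = 0110 → c = 110000, weight = 2.
  m = 1110 → c = 111000, weight = 3.
  m = 0001 → c = 001100, weight = 2.
  m = 1001 → c = 000100, weight = 1.
  m = 0101 → c = 101010, weight = 3.
  m = 1101 → c = 100010, weight = 2.
  m = 0011 → c = 011010, weight = 3.
  m = 1011 → c = 010010, weight = 2.
  m = 0111 → c = 111100, weight = 4.
  m = 1111 → c = 110100, weight = 3.
Tally weights:
  weight 0: 1 codewords.
  weight 1: 2 codewords.
  weight 2: 4 codewords.
  weight 3: 6 codewords.
  weight 4: 3 codewords.
Minimum distance d = smallest w > 0 with A_w > 0 = 1.
Sanity: Σ A_w = 16 = 2^4 = 16 ✓.


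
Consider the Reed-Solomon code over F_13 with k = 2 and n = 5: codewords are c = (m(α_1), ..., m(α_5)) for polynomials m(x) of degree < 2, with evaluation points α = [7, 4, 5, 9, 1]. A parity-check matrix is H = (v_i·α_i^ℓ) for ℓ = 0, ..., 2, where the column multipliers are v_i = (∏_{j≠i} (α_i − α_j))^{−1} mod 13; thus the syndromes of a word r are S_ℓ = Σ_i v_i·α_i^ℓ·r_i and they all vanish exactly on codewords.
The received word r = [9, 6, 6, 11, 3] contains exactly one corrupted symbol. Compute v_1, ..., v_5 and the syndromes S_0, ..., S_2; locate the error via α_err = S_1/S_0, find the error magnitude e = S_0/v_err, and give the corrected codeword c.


S = (2, 10, 11), error at position 3, error magnitude e = 12, c = [9, 6, 7, 11, 3].

Step 1: column multipliers v_i = (∏_{j≠i}(α_i − α_j))^{−1} mod 13.
  i = 1 (α = 7): (7−4)(7−5)(7−9)(7−1) = 3·2·(−2)·6 = −72 ≡ 6, so v_1 = 6^{−1} = 11 (mod 13).
  i = 2 (α = 4): (4−7)(4−5)(4−9)(4−1) = (−3)·(−1)·(−5)·3 = −45 ≡ 7, so v_2 = 7^{−1} = 2 (mod 13).
  i = 3 (α = 5): (5−7)(5−4)(5−9)(5−1) = (−2)·1·(−4)·4 = 32 ≡ 6, so v_3 = 6^{−1} = 11 (mod 13).
  i = 4 (α = 9): (9−7)(9−4)(9−5)(9−1) = 2·5·4·8 = 320 ≡ 8, so v_4 = 8^{−1} = 5 (mod 13).
  i = 5 (α = 1): (1−7)(1−4)(1−5)(1−9) = (−6)·(−3)·(−4)·(−8) = 576 ≡ 4, so v_5 = 4^{−1} = 10 (mod 13).
  v = [11, 2, 11, 5, 10].
Step 2: syndromes of r = [9, 6, 6, 11, 3] (all sums mod 13).
  S_0 = Σ v_i r_i = 11·9 + 2·6 + 11·6 + 5·11 + 10·3 = 262 ≡ 2.
  S_1 = Σ v_i α_i r_i = 11·7·9 + 2·4·6 + 11·5·6 + 5·9·11 + 10·1·3 = 1596 ≡ 10.
  α_i^2 mod 13 = [10, 3, 12, 3, 1].
  S_2 = Σ v_i α_i^2 r_i = 11·10·9 + 2·3·6 + 11·12·6 + 5·3·11 + 10·1·3 = 2013 ≡ 11.
  S = (2, 10, 11) ≠ 0, so r is not a codeword (an error is present).
Step 3: locate the error. For a single error e at position i, S_ℓ = v_i·e·α_i^ℓ, so α_err = S_1/S_0.
  S_0^{−1} = 2^{−1} = 7 (mod 13), so α_err = 10·7 = 70 ≡ 5 = α_3. Error position i = 3.
  Consistency check: S_2/S_1 = 11·4 = 44 ≡ 5 = α_err ✓ (single-error assumption holds).
Step 4: error magnitude e = S_0/v_3 = S_0·∏_{j≠3}(α_3 − α_j) = 2·6 = 12 ≡ 12 (mod 13).
Step 5: correct position 3: c_3 = r_3 − e = 6 − 12 ≡ 7 (mod 13). Hence c = [9, 6, 7, 11, 3].
  Check: interpolating c through the α_i gives m(x) = 2 + 1·x (degree < 2) with m(α_i) = c_i for every i, so c is indeed a codeword.


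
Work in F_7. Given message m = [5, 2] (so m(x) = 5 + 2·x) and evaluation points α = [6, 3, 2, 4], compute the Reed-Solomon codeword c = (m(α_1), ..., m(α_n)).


c = [3, 4, 2, 6]

Message polynomial: m(x) = 5 + 2·x (mod 7).
For each evaluation point α_i, compute m(α_i) mod 7:
  α_1 = 6: Horner steps 2 → 3, so m(6) = 3.
  α_2 = 3: Horner steps 2 → 4, so m(3) = 4.
  α_3 = 2: Horner steps 2 → 2, so m(2) = 2.
  α_4 = 4: Horner steps 2 → 6, so m(4) = 6.
Codeword c = [3, 4, 2, 6] ∈ F_7^4.


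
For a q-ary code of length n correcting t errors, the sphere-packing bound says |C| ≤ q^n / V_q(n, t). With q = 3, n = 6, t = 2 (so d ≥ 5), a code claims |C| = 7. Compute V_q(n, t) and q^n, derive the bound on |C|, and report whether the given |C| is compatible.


V_q(n, t) = 73, q^n = 729, Hamming bound = 9, |C| = 7 ≤ bound (satisfied).

Step 1: Compute V_q(n, t) = Σ_{j=0}^2 C(n, j) (q−1)^j.
  j = 0: C(6,0)·(2)^0 = 1·1 = 1.
  j = 1: C(6,1)·(2)^1 = 6·2 = 12.
  j = 2: C(6,2)·(2)^2 = 15·4 = 60.
  V_q(n, t) = 1 + 12 + 60 = 73.
Step 2: q^n = 3^6 = 729.
Step 3: Hamming bound ⌊q^n / V_q(n,t)⌋ = ⌊729/73⌋ = 9.
Step 4: Compare |C| = 7 to 9: satisfied.
The claimed |C| lies below the Hamming bound.


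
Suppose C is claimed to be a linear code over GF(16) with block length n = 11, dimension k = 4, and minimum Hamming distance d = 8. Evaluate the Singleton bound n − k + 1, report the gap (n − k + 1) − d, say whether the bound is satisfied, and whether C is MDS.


Singleton RHS = n − k + 1 = 8, slack = 0, bound satisfied, MDS.

Singleton bound: d ≤ n − k + 1.
Here n = 11, k = 4, so n − k + 1 = 8.
Given d = 8, check d ≤ 8: YES.
Slack = (n − k + 1) − d = 0.
The code is MDS (slack = 0).
Description: the claimed parameters are [11, 4, 8]_16; such a code would be MDS (meets Singleton bound).


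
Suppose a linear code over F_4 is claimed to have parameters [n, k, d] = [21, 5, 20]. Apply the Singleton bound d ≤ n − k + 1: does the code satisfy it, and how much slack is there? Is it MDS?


Singleton RHS = n − k + 1 = 17, slack = -3, bound violated (no such code; not MDS).

Singleton bound: d ≤ n − k + 1.
Here n = 21, k = 5, so n − k + 1 = 17.
Given d = 20, check d ≤ 17: NO.
Slack = (n − k + 1) − d = -3.
The slack is negative: d = 20 exceeds n − k + 1 = 17 by 3, so the Singleton bound is violated and no linear [21, 5, 20]_4 code can exist. In particular it is not MDS (MDS requires d = n − k + 1 exactly).
Description: the claimed parameters are [21, 5, 20]_4; such a code would be impossible (violates the Singleton bound).


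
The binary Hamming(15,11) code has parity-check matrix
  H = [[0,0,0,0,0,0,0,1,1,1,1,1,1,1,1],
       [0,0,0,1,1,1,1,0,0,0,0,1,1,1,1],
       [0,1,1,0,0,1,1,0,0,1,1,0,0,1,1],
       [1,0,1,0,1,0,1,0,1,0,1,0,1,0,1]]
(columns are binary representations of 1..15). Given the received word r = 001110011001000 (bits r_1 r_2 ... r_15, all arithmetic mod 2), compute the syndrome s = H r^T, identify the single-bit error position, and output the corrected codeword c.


s = (1, 1, 1, 1)^T, error position = 15, corrected codeword c = 001110011001001

Compute s = H r^T mod 2 one row at a time:
  s_1 = 1 + 1 + 0 + 0 + 1 + 0 + 0 + 0 = 3 ≡ 1 (mod 2).
  s_2 = 1 + 1 + 0 + 0 + 1 + 0 + 0 + 0 = 3 ≡ 1 (mod 2).
  s_3 = 0 + 1 + 0 + 0 + 0 + 0 + 0 + 0 = 1 ≡ 1 (mod 2).
  s_4 = 0 + 1 + 1 + 0 + 1 + 0 + 0 + 0 = 3 ≡ 1 (mod 2).
s = (1, 1, 1, 1)^T — this equals column 15 of H (binary 1111), so error is at position 15.
Correct: flip bit 15 of r = 001110011001000 to get c = 001110011001001.


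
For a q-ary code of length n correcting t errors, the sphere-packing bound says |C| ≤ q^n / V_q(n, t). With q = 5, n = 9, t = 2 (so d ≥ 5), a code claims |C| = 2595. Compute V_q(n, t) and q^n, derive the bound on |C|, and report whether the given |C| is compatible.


V_q(n, t) = 613, q^n = 1953125, Hamming bound = 3186, |C| = 2595 ≤ bound (satisfied).

Step 1: Compute V_q(n, t) = Σ_{j=0}^2 C(n, j) (q−1)^j.
  j = 0: C(9,0)·(4)^0 = 1·1 = 1.
  j = 1: C(9,1)·(4)^1 = 9·4 = 36.
  j = 2: C(9,2)·(4)^2 = 36·16 = 576.
  V_q(n, t) = 1 + 36 + 576 = 613.
Step 2: q^n = 5^9 = 1953125.
Step 3: Hamming bound ⌊q^n / V_q(n,t)⌋ = ⌊1953125/613⌋ = 3186.
Step 4: Compare |C| = 2595 to 3186: satisfied.
The claimed |C| lies below the Hamming bound.


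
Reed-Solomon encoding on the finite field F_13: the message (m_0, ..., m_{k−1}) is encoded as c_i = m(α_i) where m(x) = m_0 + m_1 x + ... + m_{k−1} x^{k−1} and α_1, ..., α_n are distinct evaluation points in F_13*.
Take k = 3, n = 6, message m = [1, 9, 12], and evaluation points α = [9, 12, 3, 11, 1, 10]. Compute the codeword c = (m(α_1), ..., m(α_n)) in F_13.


c = [1, 4, 6, 5, 9, 4]

Message polynomial: m(x) = 1 + 9·x + 12·x^2 (mod 13).
For each evaluation point α_i, compute m(α_i) mod 13:
  α_1 = 9: Horner steps 12 → 0 → 1, so m(9) = 1.
  α_2 = 12: Horner steps 12 → 10 → 4, so m(12) = 4.
  α_3 = 3: Horner steps 12 → 6 → 6, so m(3) = 6.
  α_4 = 11: Horner steps 12 → 11 → 5, so m(11) = 5.
  α_5 = 1: Horner steps 12 → 8 → 9, so m(1) = 9.
  α_6 = 10: Horner steps 12 → 12 → 4, so m(10) = 4.
Codeword c = [1, 4, 6, 5, 9, 4] ∈ F_13^6.


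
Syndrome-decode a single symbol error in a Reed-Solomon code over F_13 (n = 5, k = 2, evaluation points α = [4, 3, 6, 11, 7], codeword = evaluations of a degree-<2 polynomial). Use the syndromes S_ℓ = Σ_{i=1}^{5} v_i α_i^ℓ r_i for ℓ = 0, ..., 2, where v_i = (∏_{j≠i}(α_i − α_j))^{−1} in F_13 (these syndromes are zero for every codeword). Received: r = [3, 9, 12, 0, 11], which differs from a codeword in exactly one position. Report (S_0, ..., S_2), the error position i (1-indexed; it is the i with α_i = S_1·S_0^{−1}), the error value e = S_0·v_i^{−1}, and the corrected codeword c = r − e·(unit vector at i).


S = (2, 12, 7), error at position 3, error magnitude e = 8, c = [3, 9, 4, 0, 11].

Step 1: column multipliers v_i = (∏_{j≠i}(α_i − α_j))^{−1} mod 13.
  i = 1 (α = 4): (4−3)(4−6)(4−11)(4−7) = 1·(−2)·(−7)·(−3) = −42 ≡ 10, so v_1 = 10^{−1} = 4 (mod 13).
  i = 2 (α = 3): (3−4)(3−6)(3−11)(3−7) = (−1)·(−3)·(−8)·(−4) = 96 ≡ 5, so v_2 = 5^{−1} = 8 (mod 13).
  i = 3 (α = 6): (6−4)(6−3)(6−11)(6−7) = 2·3·(−5)·(−1) = 30 ≡ 4, so v_3 = 4^{−1} = 10 (mod 13).
  i = 4 (α = 11): (11−4)(11−3)(11−6)(11−7) = 7·8·5·4 = 1120 ≡ 2, so v_4 = 2^{−1} = 7 (mod 13).
  i = 5 (α = 7): (7−4)(7−3)(7−6)(7−11) = 3·4·1·(−4) = −48 ≡ 4, so v_5 = 4^{−1} = 10 (mod 13).
  v = [4, 8, 10, 7, 10].
Step 2: syndromes of r = [3, 9, 12, 0, 11] (all sums mod 13).
  S_0 = Σ v_i r_i = 4·3 + 8·9 + 10·12 + 7·0 + 10·11 = 314 ≡ 2.
  S_1 = Σ v_i α_i r_i = 4·4·3 + 8·3·9 + 10·6·12 + 7·11·0 + 10·7·11 = 1754 ≡ 12.
  α_i^2 mod 13 = [3, 9, 10, 4, 10].
  S_2 = Σ v_i α_i^2 r_i = 4·3·3 + 8·9·9 + 10·10·12 + 7·4·0 + 10·10·11 = 2984 ≡ 7.
  S = (2, 12, 7) ≠ 0, so r is not a codeword (an error is present).
Step 3: locate the error. For a single error e at position i, S_ℓ = v_i·e·α_i^ℓ, so α_err = S_1/S_0.
  S_0^{−1} = 2^{−1} = 7 (mod 13), so α_err = 12·7 = 84 ≡ 6 = α_3. Error position i = 3.
  Consistency check: S_2/S_1 = 7·12 = 84 ≡ 6 = α_err ✓ (single-error assumption holds).
Step 4: error magnitude e = S_0/v_3 = S_0·∏_{j≠3}(α_3 − α_j) = 2·4 = 8 ≡ 8 (mod 13).
Step 5: correct position 3: c_3 = r_3 − e = 12 − 8 ≡ 4 (mod 13). Hence c = [3, 9, 4, 0, 11].
  Check: interpolating c through the α_i gives m(x) = 1 + 7·x (degree < 2) with m(α_i) = c_i for every i, so c is indeed a codeword.


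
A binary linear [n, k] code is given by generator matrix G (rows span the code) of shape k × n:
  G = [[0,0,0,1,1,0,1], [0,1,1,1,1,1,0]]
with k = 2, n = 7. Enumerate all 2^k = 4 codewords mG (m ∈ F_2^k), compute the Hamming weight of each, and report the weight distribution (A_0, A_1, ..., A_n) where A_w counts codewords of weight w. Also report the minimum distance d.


Weight distribution: A_0 = 1, A_3 = 1, A_4 = 1, A_5 = 1. Minimum distance d = 3.

Enumerate all 2^2 = 4 messages m ∈ F_2^2.
For each, compute codeword c = mG in F_2^7, then tally its weight.
  m = 00 → c = 0000000, weight = 0.
  m = 10 → c = 0001101, weight = 3.
  m = 01 → c = 0111110, weight = 5.
  m = 11 → c = 0110011, weight = 4.
Tally weights:
  weight 0: 1 codewords.
  weight 3: 1 codewords.
  weight 4: 1 codewords.
  weight 5: 1 codewords.
Minimum distance d = smallest w > 0 with A_w > 0 = 3.
Sanity: Σ A_w = 4 = 2^2 = 4 ✓.


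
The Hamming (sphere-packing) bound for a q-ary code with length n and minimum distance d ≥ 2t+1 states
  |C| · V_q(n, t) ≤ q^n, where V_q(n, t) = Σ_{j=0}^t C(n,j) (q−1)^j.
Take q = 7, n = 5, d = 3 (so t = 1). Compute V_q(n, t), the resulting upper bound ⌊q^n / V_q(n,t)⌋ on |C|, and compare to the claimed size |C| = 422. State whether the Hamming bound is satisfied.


V_q(n, t) = 31, q^n = 16807, Hamming bound = 542, |C| = 422 ≤ bound (satisfied).

Step 1: Compute V_q(n, t) = Σ_{j=0}^1 C(n, j) (q−1)^j.
  j = 0: C(5,0)·(6)^0 = 1·1 = 1.
  j = 1: C(5,1)·(6)^1 = 5·6 = 30.
  V_q(n, t) = 1 + 30 = 31.
Step 2: q^n = 7^5 = 16807.
Step 3: Hamming bound ⌊q^n / V_q(n,t)⌋ = ⌊16807/31⌋ = 542.
Step 4: Compare |C| = 422 to 542: satisfied.
The claimed |C| lies below the Hamming bound.


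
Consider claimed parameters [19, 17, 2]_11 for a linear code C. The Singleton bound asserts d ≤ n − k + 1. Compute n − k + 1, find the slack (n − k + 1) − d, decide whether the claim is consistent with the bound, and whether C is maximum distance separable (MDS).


Singleton RHS = n − k + 1 = 3, slack = 1, bound satisfied, not MDS.

Singleton bound: d ≤ n − k + 1.
Here n = 19, k = 17, so n − k + 1 = 3.
Given d = 2, check d ≤ 3: YES.
Slack = (n − k + 1) − d = 1.
The code is NOT MDS (slack = 1 > 0).
Description: the claimed parameters are [19, 17, 2]_11; such a code would be non-MDS.


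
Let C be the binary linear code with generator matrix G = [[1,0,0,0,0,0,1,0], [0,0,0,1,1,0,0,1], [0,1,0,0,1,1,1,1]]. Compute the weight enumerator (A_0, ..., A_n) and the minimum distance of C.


Weight distribution: A_0 = 1, A_2 = 1, A_3 = 1, A_4 = 2, A_5 = 3. Minimum distance d = 2.

Enumerate all 2^3 = 8 messages m ∈ F_2^3.
For each, compute codeword c = mG in F_2^8, then tally its weight.
  m = 000 → c = 00000000, weight = 0.
  m = 100 → c = 10000010, weight = 2.
  m = 010 → c = 00011001, weight = 3.
  m = 110 → c = 10011011, weight = 5.
  m = 001 → c = 01001111, weight = 5.
  m = 101 → c = 11001101, weight = 5.
  m = 011 → c = 01010110, weight = 4.
  m = 111 → c = 11010100, weight = 4.
Tally weights:
  weight 0: 1 codewords.
  weight 2: 1 codewords.
  weight 3: 1 codewords.
  weight 4: 2 codewords.
  weight 5: 3 codewords.
Minimum distance d = smallest w > 0 with A_w > 0 = 2.
Sanity: Σ A_w = 8 = 2^3 = 8 ✓.


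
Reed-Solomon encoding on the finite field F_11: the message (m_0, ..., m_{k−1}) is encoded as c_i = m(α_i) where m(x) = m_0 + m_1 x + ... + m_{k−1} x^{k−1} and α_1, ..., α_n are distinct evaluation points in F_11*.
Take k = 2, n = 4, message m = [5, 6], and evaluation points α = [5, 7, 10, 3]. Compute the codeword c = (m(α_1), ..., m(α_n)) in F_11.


c = [2, 3, 10, 1]

Message polynomial: m(x) = 5 + 6·x (mod 11).
For each evaluation point α_i, compute m(α_i) mod 11:
  α_1 = 5: Horner steps 6 → 2, so m(5) = 2.
  α_2 = 7: Horner steps 6 → 3, so m(7) = 3.
  α_3 = 10: Horner steps 6 → 10, so m(10) = 10.
  α_4 = 3: Horner steps 6 → 1, so m(3) = 1.
Codeword c = [2, 3, 10, 1] ∈ F_11^4.


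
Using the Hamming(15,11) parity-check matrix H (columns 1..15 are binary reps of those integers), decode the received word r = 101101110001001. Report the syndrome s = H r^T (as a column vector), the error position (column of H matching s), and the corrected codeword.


s = (1, 1, 0, 0)^T, error position = 12, corrected codeword c = 101101110000001

Compute s = H r^T mod 2 one row at a time:
  s_1 = 1 + 0 + 0 + 0 + 1 + 0 + 0 + 1 = 3 ≡ 1 (mod 2).
  s_2 = 1 + 0 + 1 + 1 + 1 + 0 + 0 + 1 = 5 ≡ 1 (mod 2).
  s_3 = 0 + 1 + 1 + 1 + 0 + 0 + 0 + 1 = 4 ≡ 0 (mod 2).
  s_4 = 1 + 1 + 0 + 1 + 0 + 0 + 0 + 1 = 4 ≡ 0 (mod 2).
s = (1, 1, 0, 0)^T — this equals column 12 of H (binary 1100), so error is at position 12.
Correct: flip bit 12 of r = 101101110001001 to get c = 101101110000001.


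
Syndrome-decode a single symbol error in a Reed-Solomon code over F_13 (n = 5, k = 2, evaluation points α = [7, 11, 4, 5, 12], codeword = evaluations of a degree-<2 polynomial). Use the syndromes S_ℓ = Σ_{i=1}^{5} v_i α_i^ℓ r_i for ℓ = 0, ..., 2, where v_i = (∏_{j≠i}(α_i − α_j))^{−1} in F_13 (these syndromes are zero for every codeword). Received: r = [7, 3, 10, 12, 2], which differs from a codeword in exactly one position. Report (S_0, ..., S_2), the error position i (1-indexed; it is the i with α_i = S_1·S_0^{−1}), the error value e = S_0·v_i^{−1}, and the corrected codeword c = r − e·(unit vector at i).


S = (6, 4, 7), error at position 4, error magnitude e = 3, c = [7, 3, 10, 9, 2].

Step 1: column multipliers v_i = (∏_{j≠i}(α_i − α_j))^{−1} mod 13.
  i = 1 (α = 7): (7−11)(7−4)(7−5)(7−12) = (−4)·3·2·(−5) = 120 ≡ 3, so v_1 = 3^{−1} = 9 (mod 13).
  i = 2 (α = 11): (11−7)(11−4)(11−5)(11−12) = 4·7·6·(−1) = −168 ≡ 1, so v_2 = 1^{−1} = 1 (mod 13).
  i = 3 (α = 4): (4−7)(4−11)(4−5)(4−12) = (−3)·(−7)·(−1)·(−8) = 168 ≡ 12, so v_3 = 12^{−1} = 12 (mod 13).
  i = 4 (α = 5): (5−7)(5−11)(5−4)(5−12) = (−2)·(−6)·1·(−7) = −84 ≡ 7, so v_4 = 7^{−1} = 2 (mod 13).
  i = 5 (α = 12): (12−7)(12−11)(12−4)(12−5) = 5·1·8·7 = 280 ≡ 7, so v_5 = 7^{−1} = 2 (mod 13).
  v = [9, 1, 12, 2, 2].
Step 2: syndromes of r = [7, 3, 10, 12, 2] (all sums mod 13).
  S_0 = Σ v_i r_i = 9·7 + 1·3 + 12·10 + 2·12 + 2·2 = 214 ≡ 6.
  S_1 = Σ v_i α_i r_i = 9·7·7 + 1·11·3 + 12·4·10 + 2·5·12 + 2·12·2 = 1122 ≡ 4.
  α_i^2 mod 13 = [10, 4, 3, 12, 1].
  S_2 = Σ v_i α_i^2 r_i = 9·10·7 + 1·4·3 + 12·3·10 + 2·12·12 + 2·1·2 = 1294 ≡ 7.
  S = (6, 4, 7) ≠ 0, so r is not a codeword (an error is present).
Step 3: locate the error. For a single error e at position i, S_ℓ = v_i·e·α_i^ℓ, so α_err = S_1/S_0.
  S_0^{−1} = 6^{−1} = 11 (mod 13), so α_err = 4·11 = 44 ≡ 5 = α_4. Error position i = 4.
  Consistency check: S_2/S_1 = 7·10 = 70 ≡ 5 = α_err ✓ (single-error assumption holds).
Step 4: error magnitude e = S_0/v_4 = S_0·∏_{j≠4}(α_4 − α_j) = 6·7 = 42 ≡ 3 (mod 13).
Step 5: correct position 4: c_4 = r_4 − e = 12 − 3 ≡ 9 (mod 13). Hence c = [7, 3, 10, 9, 2].
  Check: interpolating c through the α_i gives m(x) = 1 + 12·x (degree < 2) with m(α_i) = c_i for every i, so c is indeed a codeword.


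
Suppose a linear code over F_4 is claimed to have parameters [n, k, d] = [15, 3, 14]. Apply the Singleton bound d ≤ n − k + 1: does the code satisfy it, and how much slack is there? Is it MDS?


Singleton RHS = n − k + 1 = 13, slack = -1, bound violated (no such code; not MDS).

Singleton bound: d ≤ n − k + 1.
Here n = 15, k = 3, so n − k + 1 = 13.
Given d = 14, check d ≤ 13: NO.
Slack = (n − k + 1) − d = -1.
The slack is negative: d = 14 exceeds n − k + 1 = 13 by 1, so the Singleton bound is violated and no linear [15, 3, 14]_4 code can exist. In particular it is not MDS (MDS requires d = n − k + 1 exactly).
Description: the claimed parameters are [15, 3, 14]_4; such a code would be impossible (violates the Singleton bound).


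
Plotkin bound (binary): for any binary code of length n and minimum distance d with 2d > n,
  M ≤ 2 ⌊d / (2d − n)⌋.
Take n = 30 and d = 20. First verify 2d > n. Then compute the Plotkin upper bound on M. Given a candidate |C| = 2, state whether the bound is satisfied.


Plotkin bound M ≤ 4; given |C| = 2 ≤ bound (satisfied).

Check applicability: 2d = 40, n = 30.
2d − n = 10 > 0, so Plotkin applies.
Compute d/(2d−n) = 20/10 ≈ 2.0000.
⌊d/(2d−n)⌋ = 2.
Plotkin bound: M ≤ 2·2 = 4.
Given |C| = 2, check: satisfied.
This |C| is below the Plotkin bound.
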